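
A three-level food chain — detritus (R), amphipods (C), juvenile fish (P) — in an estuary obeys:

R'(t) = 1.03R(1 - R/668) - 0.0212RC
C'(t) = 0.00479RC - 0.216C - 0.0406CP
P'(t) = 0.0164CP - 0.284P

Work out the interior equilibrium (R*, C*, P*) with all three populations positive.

From dP/dt = 0: 0.0164C* = 0.284, so C* = 17.3.
From dR/dt = 0: 1.03(1 - R*/668) = 0.0212·17.3, giving R* = 668·(1 - 0.356) = 430.
From dC/dt = 0: 0.00479·430 - 0.216 = 0.0406P*, so P* = 1.84/0.0406 = 45.4.

R* ≈ 430, C* ≈ 17.3, P* ≈ 45.4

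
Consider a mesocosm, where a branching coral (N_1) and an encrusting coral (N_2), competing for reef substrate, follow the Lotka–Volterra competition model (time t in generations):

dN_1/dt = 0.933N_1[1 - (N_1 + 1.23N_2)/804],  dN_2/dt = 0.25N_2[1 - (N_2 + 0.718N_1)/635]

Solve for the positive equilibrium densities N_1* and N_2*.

N_1* ≈ 196, N_2* ≈ 494

Setting both brackets to zero gives the nullclines N_1 + 1.23N_2 = 804 and 0.718N_1 + N_2 = 635.
Substituting N_2 = 635 - 0.718N_1 into the first: N_1(1 - 1.23·0.718) = 804 - 1.23·635.
So N_1* = 23/0.117 = 196, and then N_2* = 635 - 0.718·196 = 494.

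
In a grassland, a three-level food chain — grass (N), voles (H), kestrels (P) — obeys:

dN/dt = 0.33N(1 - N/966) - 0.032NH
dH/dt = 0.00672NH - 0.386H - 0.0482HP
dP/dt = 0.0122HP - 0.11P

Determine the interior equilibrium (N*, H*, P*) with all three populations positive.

N* ≈ 121, H* ≈ 9.02, P* ≈ 8.92

From dP/dt = 0: 0.0122H* = 0.11, so H* = 9.02.
From dN/dt = 0: 0.33(1 - N*/966) = 0.032·9.02, giving N* = 966·(1 - 0.874) = 121.
From dH/dt = 0: 0.00672·121 - 0.386 = 0.0482P*, so P* = 0.43/0.0482 = 8.92.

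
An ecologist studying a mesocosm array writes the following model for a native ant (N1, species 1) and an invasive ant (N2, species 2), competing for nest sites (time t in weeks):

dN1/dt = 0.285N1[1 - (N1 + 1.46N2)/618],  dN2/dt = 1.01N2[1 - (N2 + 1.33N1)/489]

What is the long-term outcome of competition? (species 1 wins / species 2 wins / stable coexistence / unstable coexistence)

unstable coexistence (outcome depends on initial conditions)

Compare the nullcline intercepts: K1/α12 = 618/1.46 = 423 < K2 = 489; K2/α21 = 489/1.33 = 368 < K1 = 618.
Since both are reversed, neither can invade when rare; the interior point is a saddle.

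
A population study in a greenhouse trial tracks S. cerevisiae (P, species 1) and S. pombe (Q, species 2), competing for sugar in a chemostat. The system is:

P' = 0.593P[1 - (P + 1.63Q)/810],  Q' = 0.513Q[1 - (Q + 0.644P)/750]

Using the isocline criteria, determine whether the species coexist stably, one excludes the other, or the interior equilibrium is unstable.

species 2 excludes species 1

Compare the nullcline intercepts: K1/α12 = 810/1.63 = 497 < K2 = 750; K2/α21 = 750/0.644 = 1160 > K1 = 810.
Since the inequalities point opposite ways, species 2 can invade but species 1 cannot.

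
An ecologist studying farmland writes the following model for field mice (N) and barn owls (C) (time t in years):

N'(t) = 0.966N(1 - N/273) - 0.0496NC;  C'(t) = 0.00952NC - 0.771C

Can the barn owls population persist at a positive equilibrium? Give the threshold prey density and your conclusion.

The predator equation gives dC/dt > 0 only when N > 0.771/0.00952 = 81.
Without the predator, N → K = 273. Since 273 > 81, the predator can invade and persist.

Threshold N = 81; K > 81, so yes, the predator persists.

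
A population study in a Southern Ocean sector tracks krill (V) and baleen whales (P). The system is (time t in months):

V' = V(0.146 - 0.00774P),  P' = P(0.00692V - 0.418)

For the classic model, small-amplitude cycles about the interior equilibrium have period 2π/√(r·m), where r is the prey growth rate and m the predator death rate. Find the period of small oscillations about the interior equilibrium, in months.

Here r = 0.146 and m = 0.418, so r·m = 0.061.
ω = √0.061 = 0.247 per month, hence T = 2π/ω ≈ 25.4 months.

T ≈ 25.4 months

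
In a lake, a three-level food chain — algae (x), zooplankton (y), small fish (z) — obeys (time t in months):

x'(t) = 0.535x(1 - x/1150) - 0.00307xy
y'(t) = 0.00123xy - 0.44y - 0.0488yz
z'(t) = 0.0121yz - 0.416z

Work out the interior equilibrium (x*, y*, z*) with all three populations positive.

From dz/dt = 0: 0.0121y* = 0.416, so y* = 34.4.
From dx/dt = 0: 0.535(1 - x*/1150) = 0.00307·34.4, giving x* = 1150·(1 - 0.197) = 923.
From dy/dt = 0: 0.00123·923 - 0.44 = 0.0488z*, so z* = 0.695/0.0488 = 14.3.

x* ≈ 923, y* ≈ 34.4, z* ≈ 14.3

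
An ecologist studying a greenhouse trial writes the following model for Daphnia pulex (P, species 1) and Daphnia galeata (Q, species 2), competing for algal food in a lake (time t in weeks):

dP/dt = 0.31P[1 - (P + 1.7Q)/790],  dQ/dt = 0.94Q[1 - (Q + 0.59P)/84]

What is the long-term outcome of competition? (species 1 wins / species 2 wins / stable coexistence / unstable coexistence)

Compare the nullcline intercepts: K1/α12 = 790/1.7 = 465 > K2 = 84; K2/α21 = 84/0.59 = 142 < K1 = 790.
Since the inequalities point opposite ways, species 1 can invade but species 2 cannot.

species 1 excludes species 2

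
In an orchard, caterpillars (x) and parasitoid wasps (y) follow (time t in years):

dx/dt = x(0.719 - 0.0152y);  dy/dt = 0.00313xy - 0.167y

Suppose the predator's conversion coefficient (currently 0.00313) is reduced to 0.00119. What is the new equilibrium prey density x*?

x* ≈ 140

At the interior fixed point, setting dy/dt = 0 with y > 0 fixes x* = (predator death rate)/(xy coefficient) — independent of the other coefficients.
With the change, x* = 0.167/0.00119 = 140; it rises from 53.4.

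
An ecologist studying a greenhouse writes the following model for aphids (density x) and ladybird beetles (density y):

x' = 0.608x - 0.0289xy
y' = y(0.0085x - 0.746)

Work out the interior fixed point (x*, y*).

Set dy/dt = 0 with y > 0: 0.0085x - 0.746 = 0, so x* = 0.746/0.0085 = 87.8.
Set dx/dt = 0 with x > 0: 0.608 - 0.0289y = 0, so y* = 0.608/0.0289 = 21.

x* ≈ 87.8, y* ≈ 21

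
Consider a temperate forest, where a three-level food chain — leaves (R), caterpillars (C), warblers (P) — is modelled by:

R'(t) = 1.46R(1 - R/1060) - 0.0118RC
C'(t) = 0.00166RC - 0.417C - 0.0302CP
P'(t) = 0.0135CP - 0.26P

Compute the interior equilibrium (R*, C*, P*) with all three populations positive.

From dP/dt = 0: 0.0135C* = 0.26, so C* = 19.3.
From dR/dt = 0: 1.46(1 - R*/1060) = 0.0118·19.3, giving R* = 1060·(1 - 0.156) = 895.
From dC/dt = 0: 0.00166·895 - 0.417 = 0.0302P*, so P* = 1.07/0.0302 = 35.4.

R* ≈ 895, C* ≈ 19.3, P* ≈ 35.4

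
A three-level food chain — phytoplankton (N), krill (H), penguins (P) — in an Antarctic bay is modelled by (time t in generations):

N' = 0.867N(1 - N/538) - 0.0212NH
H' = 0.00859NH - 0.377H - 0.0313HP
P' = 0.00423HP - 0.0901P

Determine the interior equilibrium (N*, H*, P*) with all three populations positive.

From dP/dt = 0: 0.00423H* = 0.0901, so H* = 21.3.
From dN/dt = 0: 0.867(1 - N*/538) = 0.0212·21.3, giving N* = 538·(1 - 0.521) = 258.
From dH/dt = 0: 0.00859·258 - 0.377 = 0.0313P*, so P* = 1.84/0.0313 = 58.7.

N* ≈ 258, H* ≈ 21.3, P* ≈ 58.7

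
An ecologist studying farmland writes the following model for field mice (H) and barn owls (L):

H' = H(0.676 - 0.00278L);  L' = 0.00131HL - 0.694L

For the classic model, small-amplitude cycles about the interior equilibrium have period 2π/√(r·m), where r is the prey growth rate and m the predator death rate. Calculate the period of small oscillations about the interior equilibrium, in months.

T ≈ 9.17 months

Here r = 0.676 and m = 0.694, so r·m = 0.469.
ω = √0.469 = 0.685 per month, hence T = 2π/ω ≈ 9.17 months.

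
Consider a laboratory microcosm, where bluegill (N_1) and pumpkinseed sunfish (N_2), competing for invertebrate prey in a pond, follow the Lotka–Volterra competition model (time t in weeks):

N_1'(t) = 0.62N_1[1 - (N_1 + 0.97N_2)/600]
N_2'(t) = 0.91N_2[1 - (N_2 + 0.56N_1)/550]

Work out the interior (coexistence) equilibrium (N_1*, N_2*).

Setting both brackets to zero gives the nullclines N_1 + 0.97N_2 = 600 and 0.56N_1 + N_2 = 550.
Substituting N_2 = 550 - 0.56N_1 into the first: N_1(1 - 0.97·0.56) = 600 - 0.97·550.
So N_1* = 66.5/0.457 = 146, and then N_2* = 550 - 0.56·146 = 468.

N_1* ≈ 146, N_2* ≈ 468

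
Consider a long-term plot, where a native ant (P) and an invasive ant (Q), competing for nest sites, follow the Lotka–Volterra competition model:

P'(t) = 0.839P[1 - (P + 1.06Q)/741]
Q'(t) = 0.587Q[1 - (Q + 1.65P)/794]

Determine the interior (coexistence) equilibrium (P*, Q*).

Setting both brackets to zero gives the nullclines P + 1.06Q = 741 and 1.65P + Q = 794.
Substituting Q = 794 - 1.65P into the first: P(1 - 1.06·1.65) = 741 - 1.06·794.
So P* = -101/-0.749 = 134, and then Q* = 794 - 1.65·134 = 572.

P* ≈ 134, Q* ≈ 572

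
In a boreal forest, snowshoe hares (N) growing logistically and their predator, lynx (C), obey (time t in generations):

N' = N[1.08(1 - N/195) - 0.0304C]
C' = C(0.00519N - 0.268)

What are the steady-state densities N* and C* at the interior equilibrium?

N* ≈ 51.6, C* ≈ 26.1

From dC/dt = 0 with C > 0: 0.00519N* = 0.268, so N* = 51.6.
Substitute into dN/dt = 0: 1.08(1 - 51.6/195) = 0.0304C*.
The bracket is 0.735, giving C* = 0.794/0.0304 = 26.1.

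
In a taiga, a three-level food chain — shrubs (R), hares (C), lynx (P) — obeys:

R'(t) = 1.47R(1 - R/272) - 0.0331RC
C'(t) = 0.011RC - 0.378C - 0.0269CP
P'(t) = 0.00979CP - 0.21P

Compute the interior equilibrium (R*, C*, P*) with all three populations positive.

From dP/dt = 0: 0.00979C* = 0.21, so C* = 21.5.
From dR/dt = 0: 1.47(1 - R*/272) = 0.0331·21.5, giving R* = 272·(1 - 0.483) = 141.
From dC/dt = 0: 0.011·141 - 0.378 = 0.0269P*, so P* = 1.17/0.0269 = 43.5.

R* ≈ 141, C* ≈ 21.5, P* ≈ 43.5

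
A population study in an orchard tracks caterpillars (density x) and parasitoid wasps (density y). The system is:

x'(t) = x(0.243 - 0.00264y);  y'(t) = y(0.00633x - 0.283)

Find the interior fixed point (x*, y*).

Set dy/dt = 0 with y > 0: 0.00633x - 0.283 = 0, so x* = 0.283/0.00633 = 44.7.
Set dx/dt = 0 with x > 0: 0.243 - 0.00264y = 0, so y* = 0.243/0.00264 = 92.

x* ≈ 44.7, y* ≈ 92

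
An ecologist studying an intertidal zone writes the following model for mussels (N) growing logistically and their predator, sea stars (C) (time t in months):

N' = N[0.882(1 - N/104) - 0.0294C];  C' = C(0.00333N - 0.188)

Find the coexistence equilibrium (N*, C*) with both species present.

From dC/dt = 0 with C > 0: 0.00333N* = 0.188, so N* = 56.5.
Substitute into dN/dt = 0: 0.882(1 - 56.5/104) = 0.0294C*.
The bracket is 0.457, giving C* = 0.403/0.0294 = 13.7.

N* ≈ 56.5, C* ≈ 13.7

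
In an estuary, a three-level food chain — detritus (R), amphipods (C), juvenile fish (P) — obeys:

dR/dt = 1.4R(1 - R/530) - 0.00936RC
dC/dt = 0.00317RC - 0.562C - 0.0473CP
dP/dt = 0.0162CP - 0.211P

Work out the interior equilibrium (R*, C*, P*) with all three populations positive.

R* ≈ 484, C* ≈ 13, P* ≈ 20.5

From dP/dt = 0: 0.0162C* = 0.211, so C* = 13.
From dR/dt = 0: 1.4(1 - R*/530) = 0.00936·13, giving R* = 530·(1 - 0.0871) = 484.
From dC/dt = 0: 0.00317·484 - 0.562 = 0.0473P*, so P* = 0.972/0.0473 = 20.5.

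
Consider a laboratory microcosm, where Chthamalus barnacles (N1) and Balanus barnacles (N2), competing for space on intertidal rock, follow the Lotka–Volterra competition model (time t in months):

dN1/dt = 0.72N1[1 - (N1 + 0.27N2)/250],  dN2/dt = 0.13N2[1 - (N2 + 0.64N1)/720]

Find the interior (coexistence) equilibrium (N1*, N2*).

Setting both brackets to zero gives the nullclines N1 + 0.27N2 = 250 and 0.64N1 + N2 = 720.
Substituting N2 = 720 - 0.64N1 into the first: N1(1 - 0.27·0.64) = 250 - 0.27·720.
So N1* = 55.6/0.827 = 67.2, and then N2* = 720 - 0.64·67.2 = 677.

N1* ≈ 67.2, N2* ≈ 677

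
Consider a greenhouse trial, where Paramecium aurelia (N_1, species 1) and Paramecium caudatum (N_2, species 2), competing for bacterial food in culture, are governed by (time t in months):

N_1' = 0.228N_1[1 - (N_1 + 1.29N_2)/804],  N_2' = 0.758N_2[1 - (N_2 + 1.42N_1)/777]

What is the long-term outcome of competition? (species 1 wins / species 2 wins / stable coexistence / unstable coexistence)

unstable coexistence (outcome depends on initial conditions)

Compare the nullcline intercepts: K1/α12 = 804/1.29 = 623 < K2 = 777; K2/α21 = 777/1.42 = 547 < K1 = 804.
Since both are reversed, neither can invade when rare; the interior point is a saddle.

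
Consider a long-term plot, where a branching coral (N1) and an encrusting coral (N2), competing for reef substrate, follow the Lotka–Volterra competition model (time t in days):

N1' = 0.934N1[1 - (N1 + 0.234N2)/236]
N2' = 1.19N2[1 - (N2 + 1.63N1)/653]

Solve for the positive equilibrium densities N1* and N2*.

Setting both brackets to zero gives the nullclines N1 + 0.234N2 = 236 and 1.63N1 + N2 = 653.
Substituting N2 = 653 - 1.63N1 into the first: N1(1 - 0.234·1.63) = 236 - 0.234·653.
So N1* = 83.2/0.619 = 134, and then N2* = 653 - 1.63·134 = 434.

N1* ≈ 134, N2* ≈ 434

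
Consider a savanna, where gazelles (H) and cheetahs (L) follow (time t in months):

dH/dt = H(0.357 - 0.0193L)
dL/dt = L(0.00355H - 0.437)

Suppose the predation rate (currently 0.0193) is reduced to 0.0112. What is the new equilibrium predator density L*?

L* ≈ 31.9

At the interior fixed point, setting dH/dt = 0 with H > 0 fixes L* = (prey growth rate)/(HL coefficient) — independent of the other coefficients.
With the change, L* = 0.357/0.0112 = 31.9; it rises from 18.5.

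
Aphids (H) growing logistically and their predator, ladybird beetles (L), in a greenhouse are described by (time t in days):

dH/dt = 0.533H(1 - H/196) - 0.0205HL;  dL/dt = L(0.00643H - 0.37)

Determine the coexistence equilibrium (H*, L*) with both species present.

H* ≈ 57.5, L* ≈ 18.4

From dL/dt = 0 with L > 0: 0.00643H* = 0.37, so H* = 57.5.
Substitute into dH/dt = 0: 0.533(1 - 57.5/196) = 0.0205L*.
The bracket is 0.706, giving L* = 0.377/0.0205 = 18.4.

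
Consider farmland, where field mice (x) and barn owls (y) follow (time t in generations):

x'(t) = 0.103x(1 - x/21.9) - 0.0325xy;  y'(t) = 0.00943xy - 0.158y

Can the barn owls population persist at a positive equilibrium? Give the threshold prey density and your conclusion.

Threshold x = 16.8; K > 16.8, so yes, the predator persists.

The predator equation gives dy/dt > 0 only when x > 0.158/0.00943 = 16.8.
Without the predator, x → K = 21.9. Since 21.9 > 16.8, the predator can invade and persist.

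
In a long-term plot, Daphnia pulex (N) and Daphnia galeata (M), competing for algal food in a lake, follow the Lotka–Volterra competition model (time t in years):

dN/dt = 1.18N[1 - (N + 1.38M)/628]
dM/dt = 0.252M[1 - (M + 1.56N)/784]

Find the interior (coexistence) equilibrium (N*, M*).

N* ≈ 394, M* ≈ 170

Setting both brackets to zero gives the nullclines N + 1.38M = 628 and 1.56N + M = 784.
Substituting M = 784 - 1.56N into the first: N(1 - 1.38·1.56) = 628 - 1.38·784.
So N* = -454/-1.15 = 394, and then M* = 784 - 1.56·394 = 170.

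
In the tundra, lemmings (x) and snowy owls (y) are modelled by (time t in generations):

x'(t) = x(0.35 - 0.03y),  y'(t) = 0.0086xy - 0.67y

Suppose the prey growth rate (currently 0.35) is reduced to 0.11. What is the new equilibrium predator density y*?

y* ≈ 3.67

At the interior fixed point, setting dx/dt = 0 with x > 0 fixes y* = (prey growth rate)/(xy coefficient) — independent of the other coefficients.
With the change, y* = 0.11/0.03 = 3.67; it falls from 11.7.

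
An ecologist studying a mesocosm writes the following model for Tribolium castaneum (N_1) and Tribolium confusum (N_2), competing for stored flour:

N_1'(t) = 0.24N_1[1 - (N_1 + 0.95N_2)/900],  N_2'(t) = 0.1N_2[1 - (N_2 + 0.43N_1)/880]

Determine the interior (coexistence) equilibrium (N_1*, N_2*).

N_1* ≈ 108, N_2* ≈ 833

Setting both brackets to zero gives the nullclines N_1 + 0.95N_2 = 900 and 0.43N_1 + N_2 = 880.
Substituting N_2 = 880 - 0.43N_1 into the first: N_1(1 - 0.95·0.43) = 900 - 0.95·880.
So N_1* = 64/0.592 = 108, and then N_2* = 880 - 0.43·108 = 833.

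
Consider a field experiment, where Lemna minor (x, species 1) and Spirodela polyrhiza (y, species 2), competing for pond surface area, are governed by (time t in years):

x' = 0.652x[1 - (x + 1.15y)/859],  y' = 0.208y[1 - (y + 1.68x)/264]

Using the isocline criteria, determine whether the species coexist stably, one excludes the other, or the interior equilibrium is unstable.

species 1 excludes species 2

Compare the nullcline intercepts: K1/α12 = 859/1.15 = 747 > K2 = 264; K2/α21 = 264/1.68 = 157 < K1 = 859.
Since the inequalities point opposite ways, species 1 can invade but species 2 cannot.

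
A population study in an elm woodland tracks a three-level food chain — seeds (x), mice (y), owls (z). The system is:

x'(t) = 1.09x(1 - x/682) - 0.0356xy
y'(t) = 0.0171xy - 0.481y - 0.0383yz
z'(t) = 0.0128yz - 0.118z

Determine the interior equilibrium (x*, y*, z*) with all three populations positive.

From dz/dt = 0: 0.0128y* = 0.118, so y* = 9.22.
From dx/dt = 0: 1.09(1 - x*/682) = 0.0356·9.22, giving x* = 682·(1 - 0.301) = 477.
From dy/dt = 0: 0.0171·477 - 0.481 = 0.0383z*, so z* = 7.67/0.0383 = 200.

x* ≈ 477, y* ≈ 9.22, z* ≈ 200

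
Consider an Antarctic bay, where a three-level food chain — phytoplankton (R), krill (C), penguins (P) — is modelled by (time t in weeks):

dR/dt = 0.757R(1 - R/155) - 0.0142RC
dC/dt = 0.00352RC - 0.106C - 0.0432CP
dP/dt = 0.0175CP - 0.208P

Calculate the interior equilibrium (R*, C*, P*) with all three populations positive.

From dP/dt = 0: 0.0175C* = 0.208, so C* = 11.9.
From dR/dt = 0: 0.757(1 - R*/155) = 0.0142·11.9, giving R* = 155·(1 - 0.223) = 120.
From dC/dt = 0: 0.00352·120 - 0.106 = 0.0432P*, so P* = 0.318/0.0432 = 7.36.

R* ≈ 120, C* ≈ 11.9, P* ≈ 7.36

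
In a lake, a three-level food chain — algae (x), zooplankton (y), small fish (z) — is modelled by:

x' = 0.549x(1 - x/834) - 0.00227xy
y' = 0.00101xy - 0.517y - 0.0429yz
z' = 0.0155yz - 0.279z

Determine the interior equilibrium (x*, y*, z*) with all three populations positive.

From dz/dt = 0: 0.0155y* = 0.279, so y* = 18.
From dx/dt = 0: 0.549(1 - x*/834) = 0.00227·18, giving x* = 834·(1 - 0.0744) = 772.
From dy/dt = 0: 0.00101·772 - 0.517 = 0.0429z*, so z* = 0.263/0.0429 = 6.12.

x* ≈ 772, y* ≈ 18, z* ≈ 6.12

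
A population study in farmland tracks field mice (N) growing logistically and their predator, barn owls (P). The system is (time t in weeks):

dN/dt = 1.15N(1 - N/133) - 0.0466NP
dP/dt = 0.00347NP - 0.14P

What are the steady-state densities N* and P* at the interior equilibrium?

N* ≈ 40.3, P* ≈ 17.2

From dP/dt = 0 with P > 0: 0.00347N* = 0.14, so N* = 40.3.
Substitute into dN/dt = 0: 1.15(1 - 40.3/133) = 0.0466P*.
The bracket is 0.697, giving P* = 0.801/0.0466 = 17.2.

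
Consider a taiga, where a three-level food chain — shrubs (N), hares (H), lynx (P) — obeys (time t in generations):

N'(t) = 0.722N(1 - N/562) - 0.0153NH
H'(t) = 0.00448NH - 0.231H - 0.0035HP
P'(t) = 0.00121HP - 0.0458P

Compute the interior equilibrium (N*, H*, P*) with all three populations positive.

From dP/dt = 0: 0.00121H* = 0.0458, so H* = 37.9.
From dN/dt = 0: 0.722(1 - N*/562) = 0.0153·37.9, giving N* = 562·(1 - 0.802) = 111.
From dH/dt = 0: 0.00448·111 - 0.231 = 0.0035P*, so P* = 0.267/0.0035 = 76.4.

N* ≈ 111, H* ≈ 37.9, P* ≈ 76.4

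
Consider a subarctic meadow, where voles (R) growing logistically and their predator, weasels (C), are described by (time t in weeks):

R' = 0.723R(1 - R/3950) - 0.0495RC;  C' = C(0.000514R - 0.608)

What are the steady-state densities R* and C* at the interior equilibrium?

R* ≈ 1180, C* ≈ 10.2

From dC/dt = 0 with C > 0: 0.000514R* = 0.608, so R* = 1180.
Substitute into dR/dt = 0: 0.723(1 - 1180/3950) = 0.0495C*.
The bracket is 0.701, giving C* = 0.506/0.0495 = 10.2.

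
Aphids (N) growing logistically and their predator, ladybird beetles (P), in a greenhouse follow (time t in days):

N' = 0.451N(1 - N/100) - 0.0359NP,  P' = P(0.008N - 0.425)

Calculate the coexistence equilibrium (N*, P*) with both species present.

N* ≈ 53.1, P* ≈ 5.89

From dP/dt = 0 with P > 0: 0.008N* = 0.425, so N* = 53.1.
Substitute into dN/dt = 0: 0.451(1 - 53.1/100) = 0.0359P*.
The bracket is 0.469, giving P* = 0.211/0.0359 = 5.89.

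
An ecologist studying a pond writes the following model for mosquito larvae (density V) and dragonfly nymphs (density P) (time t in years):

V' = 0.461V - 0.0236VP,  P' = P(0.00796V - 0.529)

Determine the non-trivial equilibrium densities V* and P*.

V* ≈ 66.5, P* ≈ 19.5

Set dP/dt = 0 with P > 0: 0.00796V - 0.529 = 0, so V* = 0.529/0.00796 = 66.5.
Set dV/dt = 0 with V > 0: 0.461 - 0.0236P = 0, so P* = 0.461/0.0236 = 19.5.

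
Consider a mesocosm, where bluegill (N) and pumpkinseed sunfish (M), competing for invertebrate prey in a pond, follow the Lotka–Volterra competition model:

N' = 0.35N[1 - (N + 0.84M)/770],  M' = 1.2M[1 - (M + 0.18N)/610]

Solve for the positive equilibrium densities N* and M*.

N* ≈ 303, M* ≈ 555

Setting both brackets to zero gives the nullclines N + 0.84M = 770 and 0.18N + M = 610.
Substituting M = 610 - 0.18N into the first: N(1 - 0.84·0.18) = 770 - 0.84·610.
So N* = 258/0.849 = 303, and then M* = 610 - 0.18·303 = 555.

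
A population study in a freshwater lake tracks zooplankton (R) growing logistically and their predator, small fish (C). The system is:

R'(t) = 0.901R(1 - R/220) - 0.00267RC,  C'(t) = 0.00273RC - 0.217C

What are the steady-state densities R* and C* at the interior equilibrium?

From dC/dt = 0 with C > 0: 0.00273R* = 0.217, so R* = 79.5.
Substitute into dR/dt = 0: 0.901(1 - 79.5/220) = 0.00267C*.
The bracket is 0.639, giving C* = 0.575/0.00267 = 216.

R* ≈ 79.5, C* ≈ 216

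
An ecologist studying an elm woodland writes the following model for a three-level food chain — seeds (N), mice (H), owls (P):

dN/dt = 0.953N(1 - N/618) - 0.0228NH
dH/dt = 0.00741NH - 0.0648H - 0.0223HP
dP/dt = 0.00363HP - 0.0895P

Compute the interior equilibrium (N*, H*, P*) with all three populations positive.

N* ≈ 253, H* ≈ 24.7, P* ≈ 81.3

From dP/dt = 0: 0.00363H* = 0.0895, so H* = 24.7.
From dN/dt = 0: 0.953(1 - N*/618) = 0.0228·24.7, giving N* = 618·(1 - 0.59) = 253.
From dH/dt = 0: 0.00741·253 - 0.0648 = 0.0223P*, so P* = 1.81/0.0223 = 81.3.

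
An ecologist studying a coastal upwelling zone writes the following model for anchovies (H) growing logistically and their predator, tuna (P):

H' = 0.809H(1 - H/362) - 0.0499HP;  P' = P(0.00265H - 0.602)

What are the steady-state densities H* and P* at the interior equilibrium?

H* ≈ 227, P* ≈ 6.04

From dP/dt = 0 with P > 0: 0.00265H* = 0.602, so H* = 227.
Substitute into dH/dt = 0: 0.809(1 - 227/362) = 0.0499P*.
The bracket is 0.372, giving P* = 0.301/0.0499 = 6.04.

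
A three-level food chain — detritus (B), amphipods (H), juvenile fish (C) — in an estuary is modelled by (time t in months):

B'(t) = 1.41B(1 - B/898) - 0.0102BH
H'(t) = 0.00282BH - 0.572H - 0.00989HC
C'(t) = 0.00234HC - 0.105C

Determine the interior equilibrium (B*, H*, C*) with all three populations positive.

From dC/dt = 0: 0.00234H* = 0.105, so H* = 44.9.
From dB/dt = 0: 1.41(1 - B*/898) = 0.0102·44.9, giving B* = 898·(1 - 0.325) = 607.
From dH/dt = 0: 0.00282·607 - 0.572 = 0.00989C*, so C* = 1.14/0.00989 = 115.

B* ≈ 607, H* ≈ 44.9, C* ≈ 115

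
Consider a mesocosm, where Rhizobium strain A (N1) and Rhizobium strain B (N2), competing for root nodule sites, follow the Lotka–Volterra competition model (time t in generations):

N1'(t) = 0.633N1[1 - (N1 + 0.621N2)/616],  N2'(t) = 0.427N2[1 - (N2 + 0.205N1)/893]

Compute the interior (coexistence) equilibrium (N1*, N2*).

Setting both brackets to zero gives the nullclines N1 + 0.621N2 = 616 and 0.205N1 + N2 = 893.
Substituting N2 = 893 - 0.205N1 into the first: N1(1 - 0.621·0.205) = 616 - 0.621·893.
So N1* = 61.4/0.873 = 70.4, and then N2* = 893 - 0.205·70.4 = 879.

N1* ≈ 70.4, N2* ≈ 879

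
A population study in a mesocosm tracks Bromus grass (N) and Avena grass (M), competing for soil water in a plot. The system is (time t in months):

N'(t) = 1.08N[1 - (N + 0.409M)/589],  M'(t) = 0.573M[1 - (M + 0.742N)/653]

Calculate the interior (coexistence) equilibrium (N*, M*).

N* ≈ 462, M* ≈ 310

Setting both brackets to zero gives the nullclines N + 0.409M = 589 and 0.742N + M = 653.
Substituting M = 653 - 0.742N into the first: N(1 - 0.409·0.742) = 589 - 0.409·653.
So N* = 322/0.697 = 462, and then M* = 653 - 0.742·462 = 310.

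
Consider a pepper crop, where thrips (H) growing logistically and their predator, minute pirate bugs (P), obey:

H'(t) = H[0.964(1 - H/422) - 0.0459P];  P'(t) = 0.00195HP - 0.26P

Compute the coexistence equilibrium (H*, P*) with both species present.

H* ≈ 133, P* ≈ 14.4

From dP/dt = 0 with P > 0: 0.00195H* = 0.26, so H* = 133.
Substitute into dH/dt = 0: 0.964(1 - 133/422) = 0.0459P*.
The bracket is 0.684, giving P* = 0.659/0.0459 = 14.4.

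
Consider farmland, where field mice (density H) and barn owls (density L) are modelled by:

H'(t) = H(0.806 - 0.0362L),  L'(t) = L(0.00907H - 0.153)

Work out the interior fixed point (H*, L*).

H* ≈ 16.9, L* ≈ 22.3

Set dL/dt = 0 with L > 0: 0.00907H - 0.153 = 0, so H* = 0.153/0.00907 = 16.9.
Set dH/dt = 0 with H > 0: 0.806 - 0.0362L = 0, so L* = 0.806/0.0362 = 22.3.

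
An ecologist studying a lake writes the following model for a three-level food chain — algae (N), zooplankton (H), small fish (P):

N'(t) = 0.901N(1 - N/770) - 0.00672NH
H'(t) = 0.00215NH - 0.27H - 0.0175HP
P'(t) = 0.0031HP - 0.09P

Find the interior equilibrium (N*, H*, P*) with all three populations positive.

N* ≈ 603, H* ≈ 29, P* ≈ 58.7

From dP/dt = 0: 0.0031H* = 0.09, so H* = 29.
From dN/dt = 0: 0.901(1 - N*/770) = 0.00672·29, giving N* = 770·(1 - 0.217) = 603.
From dH/dt = 0: 0.00215·603 - 0.27 = 0.0175P*, so P* = 1.03/0.0175 = 58.7.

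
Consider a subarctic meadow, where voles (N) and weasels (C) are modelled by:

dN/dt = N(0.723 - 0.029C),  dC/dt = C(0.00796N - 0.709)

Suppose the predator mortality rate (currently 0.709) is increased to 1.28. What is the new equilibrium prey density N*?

N* ≈ 161

At the interior fixed point, setting dC/dt = 0 with C > 0 fixes N* = (predator death rate)/(NC coefficient) — independent of the other coefficients.
With the change, N* = 1.28/0.00796 = 161; it rises from 89.1.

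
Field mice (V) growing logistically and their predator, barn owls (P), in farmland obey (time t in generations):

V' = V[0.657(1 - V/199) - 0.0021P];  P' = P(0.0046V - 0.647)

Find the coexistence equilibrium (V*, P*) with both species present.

From dP/dt = 0 with P > 0: 0.0046V* = 0.647, so V* = 141.
Substitute into dV/dt = 0: 0.657(1 - 141/199) = 0.0021P*.
The bracket is 0.293, giving P* = 0.193/0.0021 = 91.7.

V* ≈ 141, P* ≈ 91.7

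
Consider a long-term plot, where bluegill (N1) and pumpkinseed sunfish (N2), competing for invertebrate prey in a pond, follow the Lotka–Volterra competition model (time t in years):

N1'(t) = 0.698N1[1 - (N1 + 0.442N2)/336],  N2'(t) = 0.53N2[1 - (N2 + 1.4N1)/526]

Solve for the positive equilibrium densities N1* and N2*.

Setting both brackets to zero gives the nullclines N1 + 0.442N2 = 336 and 1.4N1 + N2 = 526.
Substituting N2 = 526 - 1.4N1 into the first: N1(1 - 0.442·1.4) = 336 - 0.442·526.
So N1* = 104/0.381 = 272, and then N2* = 526 - 1.4·272 = 146.

N1* ≈ 272, N2* ≈ 146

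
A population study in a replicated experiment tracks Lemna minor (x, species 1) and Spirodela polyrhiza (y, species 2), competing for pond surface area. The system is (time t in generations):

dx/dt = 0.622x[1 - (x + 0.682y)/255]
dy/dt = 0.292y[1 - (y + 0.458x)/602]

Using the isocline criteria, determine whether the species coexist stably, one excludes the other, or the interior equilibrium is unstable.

Compare the nullcline intercepts: K1/α12 = 255/0.682 = 374 < K2 = 602; K2/α21 = 602/0.458 = 1310 > K1 = 255.
Since the inequalities point opposite ways, species 2 can invade but species 1 cannot.

species 2 excludes species 1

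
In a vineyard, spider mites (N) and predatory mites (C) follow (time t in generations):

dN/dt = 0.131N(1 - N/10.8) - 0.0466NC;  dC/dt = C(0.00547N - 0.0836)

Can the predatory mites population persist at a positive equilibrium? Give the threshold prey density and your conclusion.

Threshold N = 15.3; K < 15.3, so no, the predator goes extinct.

The predator equation gives dC/dt > 0 only when N > 0.0836/0.00547 = 15.3.
Without the predator, N → K = 10.8. Since 10.8 < 15.3, the predator cannot invade.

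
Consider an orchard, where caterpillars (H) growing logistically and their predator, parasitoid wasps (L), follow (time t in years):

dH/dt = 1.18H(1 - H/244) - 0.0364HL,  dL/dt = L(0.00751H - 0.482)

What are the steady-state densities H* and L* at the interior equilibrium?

From dL/dt = 0 with L > 0: 0.00751H* = 0.482, so H* = 64.2.
Substitute into dH/dt = 0: 1.18(1 - 64.2/244) = 0.0364L*.
The bracket is 0.737, giving L* = 0.87/0.0364 = 23.9.

H* ≈ 64.2, L* ≈ 23.9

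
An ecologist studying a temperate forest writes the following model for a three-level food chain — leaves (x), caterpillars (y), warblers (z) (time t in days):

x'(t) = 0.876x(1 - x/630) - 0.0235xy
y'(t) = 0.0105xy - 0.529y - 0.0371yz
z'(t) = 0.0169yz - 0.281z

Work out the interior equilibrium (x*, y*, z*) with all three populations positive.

From dz/dt = 0: 0.0169y* = 0.281, so y* = 16.6.
From dx/dt = 0: 0.876(1 - x*/630) = 0.0235·16.6, giving x* = 630·(1 - 0.446) = 349.
From dy/dt = 0: 0.0105·349 - 0.529 = 0.0371z*, so z* = 3.14/0.0371 = 84.5.

x* ≈ 349, y* ≈ 16.6, z* ≈ 84.5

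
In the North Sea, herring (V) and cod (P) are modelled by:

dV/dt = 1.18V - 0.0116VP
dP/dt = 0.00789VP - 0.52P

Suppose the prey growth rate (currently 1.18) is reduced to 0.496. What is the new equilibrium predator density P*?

P* ≈ 42.8

At the interior fixed point, setting dV/dt = 0 with V > 0 fixes P* = (prey growth rate)/(VP coefficient) — independent of the other coefficients.
With the change, P* = 0.496/0.0116 = 42.8; it falls from 102.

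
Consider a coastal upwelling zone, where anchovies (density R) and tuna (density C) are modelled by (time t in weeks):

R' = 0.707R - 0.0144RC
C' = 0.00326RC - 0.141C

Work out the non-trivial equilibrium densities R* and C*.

R* ≈ 43.3, C* ≈ 49.1

Set dC/dt = 0 with C > 0: 0.00326R - 0.141 = 0, so R* = 0.141/0.00326 = 43.3.
Set dR/dt = 0 with R > 0: 0.707 - 0.0144C = 0, so C* = 0.707/0.0144 = 49.1.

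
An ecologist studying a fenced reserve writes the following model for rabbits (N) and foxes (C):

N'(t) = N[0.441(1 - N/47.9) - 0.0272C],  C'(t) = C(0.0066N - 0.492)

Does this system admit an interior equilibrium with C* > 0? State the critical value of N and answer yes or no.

The predator equation gives dC/dt > 0 only when N > 0.492/0.0066 = 74.5.
Without the predator, N → K = 47.9. Since 47.9 < 74.5, the predator cannot invade.

Threshold N = 74.5; K < 74.5, so no, the predator goes extinct.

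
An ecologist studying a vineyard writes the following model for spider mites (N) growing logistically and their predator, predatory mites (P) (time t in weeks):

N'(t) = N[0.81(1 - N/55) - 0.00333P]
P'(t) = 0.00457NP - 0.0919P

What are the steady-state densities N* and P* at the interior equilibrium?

From dP/dt = 0 with P > 0: 0.00457N* = 0.0919, so N* = 20.1.
Substitute into dN/dt = 0: 0.81(1 - 20.1/55) = 0.00333P*.
The bracket is 0.634, giving P* = 0.514/0.00333 = 154.

N* ≈ 20.1, P* ≈ 154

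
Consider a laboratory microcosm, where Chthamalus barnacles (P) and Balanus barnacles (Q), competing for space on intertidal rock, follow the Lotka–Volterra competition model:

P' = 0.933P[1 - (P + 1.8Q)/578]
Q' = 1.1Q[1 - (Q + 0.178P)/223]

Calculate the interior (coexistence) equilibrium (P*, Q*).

P* ≈ 260, Q* ≈ 177

Setting both brackets to zero gives the nullclines P + 1.8Q = 578 and 0.178P + Q = 223.
Substituting Q = 223 - 0.178P into the first: P(1 - 1.8·0.178) = 578 - 1.8·223.
So P* = 177/0.68 = 260, and then Q* = 223 - 0.178·260 = 177.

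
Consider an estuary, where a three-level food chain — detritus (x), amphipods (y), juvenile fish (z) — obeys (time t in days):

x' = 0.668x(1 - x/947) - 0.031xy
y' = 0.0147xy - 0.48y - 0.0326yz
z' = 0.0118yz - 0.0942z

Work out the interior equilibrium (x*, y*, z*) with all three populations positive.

From dz/dt = 0: 0.0118y* = 0.0942, so y* = 7.98.
From dx/dt = 0: 0.668(1 - x*/947) = 0.031·7.98, giving x* = 947·(1 - 0.37) = 596.
From dy/dt = 0: 0.0147·596 - 0.48 = 0.0326z*, so z* = 8.28/0.0326 = 254.

x* ≈ 596, y* ≈ 7.98, z* ≈ 254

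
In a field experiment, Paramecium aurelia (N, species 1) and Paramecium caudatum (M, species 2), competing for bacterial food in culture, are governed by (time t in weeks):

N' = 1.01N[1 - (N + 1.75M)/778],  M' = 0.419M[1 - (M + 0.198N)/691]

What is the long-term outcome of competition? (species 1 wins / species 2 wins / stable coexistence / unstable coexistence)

species 2 excludes species 1

Compare the nullcline intercepts: K1/α12 = 778/1.75 = 445 < K2 = 691; K2/α21 = 691/0.198 = 3490 > K1 = 778.
Since the inequalities point opposite ways, species 2 can invade but species 1 cannot.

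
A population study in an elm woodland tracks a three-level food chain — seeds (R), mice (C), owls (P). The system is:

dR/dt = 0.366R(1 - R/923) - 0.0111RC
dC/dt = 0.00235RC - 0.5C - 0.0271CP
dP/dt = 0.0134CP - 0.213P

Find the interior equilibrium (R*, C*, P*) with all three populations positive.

From dP/dt = 0: 0.0134C* = 0.213, so C* = 15.9.
From dR/dt = 0: 0.366(1 - R*/923) = 0.0111·15.9, giving R* = 923·(1 - 0.482) = 478.
From dC/dt = 0: 0.00235·478 - 0.5 = 0.0271P*, so P* = 0.623/0.0271 = 23.

R* ≈ 478, C* ≈ 15.9, P* ≈ 23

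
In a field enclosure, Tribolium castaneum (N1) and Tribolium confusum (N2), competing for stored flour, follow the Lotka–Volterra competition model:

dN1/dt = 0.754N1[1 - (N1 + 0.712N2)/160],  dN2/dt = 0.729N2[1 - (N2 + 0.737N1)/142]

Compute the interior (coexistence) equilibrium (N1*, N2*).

Setting both brackets to zero gives the nullclines N1 + 0.712N2 = 160 and 0.737N1 + N2 = 142.
Substituting N2 = 142 - 0.737N1 into the first: N1(1 - 0.712·0.737) = 160 - 0.712·142.
So N1* = 58.9/0.475 = 124, and then N2* = 142 - 0.737·124 = 50.7.

N1* ≈ 124, N2* ≈ 50.7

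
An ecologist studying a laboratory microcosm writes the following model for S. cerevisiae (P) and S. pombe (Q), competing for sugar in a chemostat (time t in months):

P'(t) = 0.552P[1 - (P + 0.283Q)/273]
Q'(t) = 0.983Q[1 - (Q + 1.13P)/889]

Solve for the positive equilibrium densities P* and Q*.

Setting both brackets to zero gives the nullclines P + 0.283Q = 273 and 1.13P + Q = 889.
Substituting Q = 889 - 1.13P into the first: P(1 - 0.283·1.13) = 273 - 0.283·889.
So P* = 21.4/0.68 = 31.5, and then Q* = 889 - 1.13·31.5 = 853.

P* ≈ 31.5, Q* ≈ 853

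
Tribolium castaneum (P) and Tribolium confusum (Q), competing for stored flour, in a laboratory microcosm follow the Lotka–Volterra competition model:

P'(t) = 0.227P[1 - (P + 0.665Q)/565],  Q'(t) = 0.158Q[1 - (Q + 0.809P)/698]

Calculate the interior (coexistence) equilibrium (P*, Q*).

P* ≈ 218, Q* ≈ 521

Setting both brackets to zero gives the nullclines P + 0.665Q = 565 and 0.809P + Q = 698.
Substituting Q = 698 - 0.809P into the first: P(1 - 0.665·0.809) = 565 - 0.665·698.
So P* = 101/0.462 = 218, and then Q* = 698 - 0.809·218 = 521.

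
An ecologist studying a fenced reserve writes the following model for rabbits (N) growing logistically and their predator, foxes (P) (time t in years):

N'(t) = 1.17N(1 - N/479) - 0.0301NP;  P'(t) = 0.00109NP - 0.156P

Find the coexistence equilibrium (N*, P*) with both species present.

N* ≈ 143, P* ≈ 27.3

From dP/dt = 0 with P > 0: 0.00109N* = 0.156, so N* = 143.
Substitute into dN/dt = 0: 1.17(1 - 143/479) = 0.0301P*.
The bracket is 0.701, giving P* = 0.82/0.0301 = 27.3.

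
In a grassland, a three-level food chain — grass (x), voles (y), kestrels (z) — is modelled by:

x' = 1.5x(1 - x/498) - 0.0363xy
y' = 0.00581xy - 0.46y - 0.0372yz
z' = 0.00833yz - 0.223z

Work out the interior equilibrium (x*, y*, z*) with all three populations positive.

From dz/dt = 0: 0.00833y* = 0.223, so y* = 26.8.
From dx/dt = 0: 1.5(1 - x*/498) = 0.0363·26.8, giving x* = 498·(1 - 0.648) = 175.
From dy/dt = 0: 0.00581·175 - 0.46 = 0.0372z*, so z* = 0.559/0.0372 = 15.

x* ≈ 175, y* ≈ 26.8, z* ≈ 15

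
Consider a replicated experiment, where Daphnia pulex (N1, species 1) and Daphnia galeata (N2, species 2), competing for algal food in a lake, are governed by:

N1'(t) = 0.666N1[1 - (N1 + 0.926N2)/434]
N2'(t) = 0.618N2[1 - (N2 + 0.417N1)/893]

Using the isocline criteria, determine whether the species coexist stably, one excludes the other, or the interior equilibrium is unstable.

Compare the nullcline intercepts: K1/α12 = 434/0.926 = 469 < K2 = 893; K2/α21 = 893/0.417 = 2140 > K1 = 434.
Since the inequalities point opposite ways, species 2 can invade but species 1 cannot.

species 2 excludes species 1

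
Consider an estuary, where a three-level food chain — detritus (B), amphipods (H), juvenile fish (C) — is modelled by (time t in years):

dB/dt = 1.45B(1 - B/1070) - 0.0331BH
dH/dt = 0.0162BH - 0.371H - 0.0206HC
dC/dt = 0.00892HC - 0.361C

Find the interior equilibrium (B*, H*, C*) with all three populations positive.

From dC/dt = 0: 0.00892H* = 0.361, so H* = 40.5.
From dB/dt = 0: 1.45(1 - B*/1070) = 0.0331·40.5, giving B* = 1070·(1 - 0.924) = 81.5.
From dH/dt = 0: 0.0162·81.5 - 0.371 = 0.0206C*, so C* = 0.949/0.0206 = 46.1.

B* ≈ 81.5, H* ≈ 40.5, C* ≈ 46.1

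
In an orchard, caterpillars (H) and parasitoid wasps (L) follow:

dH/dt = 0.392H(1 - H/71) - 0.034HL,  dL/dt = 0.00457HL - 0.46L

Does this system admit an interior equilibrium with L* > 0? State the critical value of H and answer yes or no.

The predator equation gives dL/dt > 0 only when H > 0.46/0.00457 = 101.
Without the predator, H → K = 71. Since 71 < 101, the predator cannot invade.

Threshold H = 101; K < 101, so no, the predator goes extinct.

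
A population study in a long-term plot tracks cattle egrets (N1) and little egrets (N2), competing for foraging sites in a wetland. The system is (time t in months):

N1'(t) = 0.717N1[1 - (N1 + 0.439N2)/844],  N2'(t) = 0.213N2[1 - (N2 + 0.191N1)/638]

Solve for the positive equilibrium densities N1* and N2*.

N1* ≈ 616, N2* ≈ 520

Setting both brackets to zero gives the nullclines N1 + 0.439N2 = 844 and 0.191N1 + N2 = 638.
Substituting N2 = 638 - 0.191N1 into the first: N1(1 - 0.439·0.191) = 844 - 0.439·638.
So N1* = 564/0.916 = 616, and then N2* = 638 - 0.191·616 = 520.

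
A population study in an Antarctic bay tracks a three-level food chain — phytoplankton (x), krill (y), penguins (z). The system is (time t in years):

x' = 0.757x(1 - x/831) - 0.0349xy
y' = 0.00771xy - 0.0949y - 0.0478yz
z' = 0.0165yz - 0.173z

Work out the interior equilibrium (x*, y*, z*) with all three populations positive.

x* ≈ 429, y* ≈ 10.5, z* ≈ 67.3

From dz/dt = 0: 0.0165y* = 0.173, so y* = 10.5.
From dx/dt = 0: 0.757(1 - x*/831) = 0.0349·10.5, giving x* = 831·(1 - 0.483) = 429.
From dy/dt = 0: 0.00771·429 - 0.0949 = 0.0478z*, so z* = 3.22/0.0478 = 67.3.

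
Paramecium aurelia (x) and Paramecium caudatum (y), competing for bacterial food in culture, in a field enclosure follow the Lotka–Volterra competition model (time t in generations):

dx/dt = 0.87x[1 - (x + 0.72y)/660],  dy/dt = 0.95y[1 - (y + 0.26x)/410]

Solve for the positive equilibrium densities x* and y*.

Setting both brackets to zero gives the nullclines x + 0.72y = 660 and 0.26x + y = 410.
Substituting y = 410 - 0.26x into the first: x(1 - 0.72·0.26) = 660 - 0.72·410.
So x* = 365/0.813 = 449, and then y* = 410 - 0.26·449 = 293.

x* ≈ 449, y* ≈ 293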